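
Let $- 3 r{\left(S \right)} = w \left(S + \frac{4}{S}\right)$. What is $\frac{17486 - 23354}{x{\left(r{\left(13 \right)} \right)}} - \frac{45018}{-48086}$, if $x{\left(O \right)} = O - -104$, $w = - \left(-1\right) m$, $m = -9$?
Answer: $- \frac{1791981873}{44984453} \approx -39.836$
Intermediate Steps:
$w = -9$ ($w = - \left(-1\right) \left(-9\right) = \left(-1\right) 9 = -9$)
$r{\left(S \right)} = 3 S + \frac{12}{S}$ ($r{\left(S \right)} = - \frac{\left(-9\right) \left(S + \frac{4}{S}\right)}{3} = - \frac{- \frac{36}{S} - 9 S}{3} = 3 S + \frac{12}{S}$)
$x{\left(O \right)} = 104 + O$ ($x{\left(O \right)} = O + 104 = 104 + O$)
$\frac{17486 - 23354}{x{\left(r{\left(13 \right)} \right)}} - \frac{45018}{-48086} = \frac{17486 - 23354}{104 + \left(3 \cdot 13 + \frac{12}{13}\right)} - \frac{45018}{-48086} = - \frac{5868}{104 + \left(39 + 12 \cdot \frac{1}{13}\right)} - - \frac{22509}{24043} = - \frac{5868}{104 + \left(39 + \frac{12}{13}\right)} + \frac{22509}{24043} = - \frac{5868}{104 + \frac{519}{13}} + \frac{22509}{24043} = - \frac{5868}{\frac{1871}{13}} + \frac{22509}{24043} = \left(-5868\right) \frac{13}{1871} + \frac{22509}{24043} = - \frac{76284}{1871} + \frac{22509}{24043} = - \frac{1791981873}{44984453}$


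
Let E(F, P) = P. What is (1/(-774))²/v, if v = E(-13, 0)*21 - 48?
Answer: -1/28755648 ≈ -3.4776e-8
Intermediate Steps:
v = -48 (v = 0*21 - 48 = 0 - 48 = -48)
(1/(-774))²/v = (1/(-774))²/(-48) = (-1/774)²*(-1/48) = (1/599076)*(-1/48) = -1/28755648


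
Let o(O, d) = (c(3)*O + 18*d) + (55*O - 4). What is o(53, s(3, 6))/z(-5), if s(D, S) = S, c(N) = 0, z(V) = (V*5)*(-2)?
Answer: 3019/50 ≈ 60.380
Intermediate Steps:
z(V) = -10*V (z(V) = (5*V)*(-2) = -10*V)
o(O, d) = -4 + 18*d + 55*O (o(O, d) = (0*O + 18*d) + (55*O - 4) = (0 + 18*d) + (-4 + 55*O) = 18*d + (-4 + 55*O) = -4 + 18*d + 55*O)
o(53, s(3, 6))/z(-5) = (-4 + 18*6 + 55*53)/((-10*(-5))) = (-4 + 108 + 2915)/50 = 3019*(1/50) = 3019/50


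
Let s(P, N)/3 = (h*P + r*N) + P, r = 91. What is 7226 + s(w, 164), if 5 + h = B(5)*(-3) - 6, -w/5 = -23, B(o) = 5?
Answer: 43373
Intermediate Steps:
w = 115 (w = -5*(-23) = 115)
h = -26 (h = -5 + (5*(-3) - 6) = -5 + (-15 - 6) = -5 - 21 = -26)
s(P, N) = -75*P + 273*N (s(P, N) = 3*((-26*P + 91*N) + P) = 3*(-25*P + 91*N) = -75*P + 273*N)
7226 + s(w, 164) = 7226 + (-75*115 + 273*164) = 7226 + (-8625 + 44772) = 7226 + 36147 = 43373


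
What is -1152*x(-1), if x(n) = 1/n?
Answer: 1152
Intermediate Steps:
x(n) = 1/n
-1152*x(-1) = -1152/(-1) = -1152*(-1) = 1152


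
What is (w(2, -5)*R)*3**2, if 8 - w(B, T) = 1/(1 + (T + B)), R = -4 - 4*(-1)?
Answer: 0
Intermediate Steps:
R = 0 (R = -4 + 4 = 0)
w(B, T) = 8 - 1/(1 + B + T) (w(B, T) = 8 - 1/(1 + (T + B)) = 8 - 1/(1 + (B + T)) = 8 - 1/(1 + B + T))
(w(2, -5)*R)*3**2 = (((7 + 8*2 + 8*(-5))/(1 + 2 - 5))*0)*3**2 = (((7 + 16 - 40)/(-2))*0)*9 = (-1/2*(-17)*0)*9 = ((17/2)*0)*9 = 0*9 = 0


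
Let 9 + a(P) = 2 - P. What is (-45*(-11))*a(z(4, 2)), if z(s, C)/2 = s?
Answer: -7425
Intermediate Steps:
z(s, C) = 2*s
a(P) = -7 - P (a(P) = -9 + (2 - P) = -7 - P)
(-45*(-11))*a(z(4, 2)) = (-45*(-11))*(-7 - 2*4) = 495*(-7 - 1*8) = 495*(-7 - 8) = 495*(-15) = -7425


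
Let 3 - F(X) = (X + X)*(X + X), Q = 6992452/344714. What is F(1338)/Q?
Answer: -1234243823361/3496226 ≈ -3.5302e+5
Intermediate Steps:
Q = 3496226/172357 (Q = 6992452*(1/344714) = 3496226/172357 ≈ 20.285)
F(X) = 3 - 4*X² (F(X) = 3 - (X + X)*(X + X) = 3 - 2*X*2*X = 3 - 4*X²)
F(1338)/Q = (3 - 4*1338²)/(3496226/172357) = (3 - 4*1790244)*(172357/3496226) = (3 - 7160976)*(172357/3496226) = -7160973*172357/3496226 = -1234243823361/3496226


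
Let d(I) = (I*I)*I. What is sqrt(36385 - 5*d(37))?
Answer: 4*I*sqrt(13555) ≈ 465.7*I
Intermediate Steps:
d(I) = I**3 (d(I) = I**2*I = I**3)
sqrt(36385 - 5*d(37)) = sqrt(36385 - 5*37**3) = sqrt(36385 - 5*50653) = sqrt(36385 - 253265) = sqrt(-216880) = 4*I*sqrt(13555)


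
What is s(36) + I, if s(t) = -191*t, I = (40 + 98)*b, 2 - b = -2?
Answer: -6324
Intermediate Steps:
b = 4 (b = 2 - 1*(-2) = 2 + 2 = 4)
I = 552 (I = (40 + 98)*4 = 138*4 = 552)
s(36) + I = -191*36 + 552 = -6876 + 552 = -6324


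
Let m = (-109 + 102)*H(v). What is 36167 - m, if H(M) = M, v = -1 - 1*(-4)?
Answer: 36188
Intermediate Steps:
v = 3 (v = -1 + 4 = 3)
m = -21 (m = (-109 + 102)*3 = -7*3 = -21)
36167 - m = 36167 - 1*(-21) = 36167 + 21 = 36188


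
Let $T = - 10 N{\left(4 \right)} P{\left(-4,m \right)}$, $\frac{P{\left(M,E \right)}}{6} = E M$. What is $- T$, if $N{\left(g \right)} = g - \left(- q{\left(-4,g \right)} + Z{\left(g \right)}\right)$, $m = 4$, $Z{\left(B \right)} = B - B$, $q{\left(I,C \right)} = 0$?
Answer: $-3840$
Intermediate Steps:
$Z{\left(B \right)} = 0$
$N{\left(g \right)} = g$ ($N{\left(g \right)} = g + \left(0 - 0\right) = g + \left(0 + 0\right) = g + 0 = g$)
$P{\left(M,E \right)} = 6 E M$
$T = 3840$ ($T = \left(-10\right) 4 \cdot 6 \cdot 4 \left(-4\right) = \left(-40\right) \left(-96\right) = 3840$)
$- T = \left(-1\right) 3840 = -3840$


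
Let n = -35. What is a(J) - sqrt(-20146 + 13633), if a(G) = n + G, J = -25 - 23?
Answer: -83 - I*sqrt(6513) ≈ -83.0 - 80.703*I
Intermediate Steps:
J = -48
a(G) = -35 + G
a(J) - sqrt(-20146 + 13633) = (-35 - 48) - sqrt(-20146 + 13633) = -83 - sqrt(-6513) = -83 - I*sqrt(6513)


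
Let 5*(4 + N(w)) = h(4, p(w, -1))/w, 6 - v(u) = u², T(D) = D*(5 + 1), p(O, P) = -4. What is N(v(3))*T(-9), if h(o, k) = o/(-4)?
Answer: 1062/5 ≈ 212.40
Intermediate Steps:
T(D) = 6*D (T(D) = D*6 = 6*D)
v(u) = 6 - u²
h(o, k) = -o/4 (h(o, k) = o*(-¼) = -o/4)
N(w) = -4 - 1/(5*w) (N(w) = -4 + ((-¼*4)/w)/5 = -4 + (-1/w)/5 = -4 - 1/(5*w))
N(v(3))*T(-9) = (-4 - 1/(5*(6 - 1*3²)))*(6*(-9)) = (-4 - 1/(5*(6 - 1*9)))*(-54) = (-4 - 1/(5*(6 - 9)))*(-54) = (-4 - ⅕/(-3))*(-54) = (-4 - ⅕*(-⅓))*(-54) = (-4 + 1/15)*(-54) = -59/15*(-54) = 1062/5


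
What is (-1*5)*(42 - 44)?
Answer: 10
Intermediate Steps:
(-1*5)*(42 - 44) = -5*(-2) = 10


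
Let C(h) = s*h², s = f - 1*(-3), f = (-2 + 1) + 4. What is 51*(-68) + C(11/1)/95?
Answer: -328734/95 ≈ -3460.4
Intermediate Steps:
f = 3 (f = -1 + 4 = 3)
s = 6 (s = 3 - 1*(-3) = 3 + 3 = 6)
C(h) = 6*h²
51*(-68) + C(11/1)/95 = 51*(-68) + (6*(11/1)²)/95 = -3468 + (6*(11*1)²)*(1/95) = -3468 + (6*11²)*(1/95) = -3468 + (6*121)*(1/95) = -3468 + 726*(1/95) = -3468 + 726/95 = -328734/95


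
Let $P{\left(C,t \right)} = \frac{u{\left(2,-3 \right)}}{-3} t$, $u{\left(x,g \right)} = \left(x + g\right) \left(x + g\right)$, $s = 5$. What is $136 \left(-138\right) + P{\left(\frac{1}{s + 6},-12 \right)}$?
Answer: $-18764$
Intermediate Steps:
$u{\left(x,g \right)} = \left(g + x\right)^{2}$ ($u{\left(x,g \right)} = \left(g + x\right) \left(g + x\right) = \left(g + x\right)^{2}$)
$P{\left(C,t \right)} = - \frac{t}{3}$ ($P{\left(C,t \right)} = \frac{\left(-3 + 2\right)^{2}}{-3} t = \left(-1\right)^{2} \left(- \frac{1}{3}\right) t = 1 \left(- \frac{1}{3}\right) t = - \frac{t}{3}$)
$136 \left(-138\right) + P{\left(\frac{1}{s + 6},-12 \right)} = 136 \left(-138\right) - -4 = -18768 + 4 = -18764$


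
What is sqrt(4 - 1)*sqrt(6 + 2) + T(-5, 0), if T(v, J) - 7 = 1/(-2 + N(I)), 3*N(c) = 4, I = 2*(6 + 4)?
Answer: 11/2 + 2*sqrt(6) ≈ 10.399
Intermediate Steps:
I = 20 (I = 2*10 = 20)
N(c) = 4/3 (N(c) = (1/3)*4 = 4/3)
T(v, J) = 11/2 (T(v, J) = 7 + 1/(-2 + 4/3) = 7 + 1/(-2/3) = 7 - 3/2 = 11/2)
sqrt(4 - 1)*sqrt(6 + 2) + T(-5, 0) = sqrt(4 - 1)*sqrt(6 + 2) + 11/2 = sqrt(3)*sqrt(8) + 11/2 = sqrt(3)*(2*sqrt(2)) + 11/2 = 2*sqrt(6) + 11/2 = 11/2 + 2*sqrt(6)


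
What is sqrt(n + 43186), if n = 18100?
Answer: sqrt(61286) ≈ 247.56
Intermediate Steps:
sqrt(n + 43186) = sqrt(18100 + 43186) = sqrt(61286)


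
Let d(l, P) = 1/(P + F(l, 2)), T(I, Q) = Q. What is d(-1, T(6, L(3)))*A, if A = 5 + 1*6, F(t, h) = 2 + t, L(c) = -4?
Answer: -11/3 ≈ -3.6667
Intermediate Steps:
d(l, P) = 1/(2 + P + l) (d(l, P) = 1/(P + (2 + l)) = 1/(2 + P + l))
A = 11 (A = 5 + 6 = 11)
d(-1, T(6, L(3)))*A = 11/(2 - 4 - 1) = 11/(-3) = -1/3*11 = -11/3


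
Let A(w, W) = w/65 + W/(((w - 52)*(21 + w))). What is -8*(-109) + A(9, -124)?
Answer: 7313687/8385 ≈ 872.23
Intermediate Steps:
A(w, W) = w/65 + W/((-52 + w)*(21 + w)) (A(w, W) = w*(1/65) + W/(((-52 + w)*(21 + w))) = w/65 + W*(1/((-52 + w)*(21 + w))) = w/65 + W/((-52 + w)*(21 + w)))
-8*(-109) + A(9, -124) = -8*(-109) + (-1*9**3 - 65*(-124) + 31*9**2 + 1092*9)/(65*(1092 - 1*9**2 + 31*9)) = 872 + (-1*729 + 8060 + 31*81 + 9828)/(65*(1092 - 1*81 + 279)) = 872 + (-729 + 8060 + 2511 + 9828)/(65*(1092 - 81 + 279)) = 872 + (1/65)*19670/1290 = 872 + (1/65)*(1/1290)*19670 = 872 + 1967/8385 = 7313687/8385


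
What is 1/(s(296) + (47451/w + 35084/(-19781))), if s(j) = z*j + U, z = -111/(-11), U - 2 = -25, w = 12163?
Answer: 2646559333/7849792183638 ≈ 0.00033715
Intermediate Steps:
U = -23 (U = 2 - 25 = -23)
z = 111/11 (z = -111*(-1/11) = 111/11 ≈ 10.091)
s(j) = -23 + 111*j/11 (s(j) = 111*j/11 - 23 = -23 + 111*j/11)
1/(s(296) + (47451/w + 35084/(-19781))) = 1/((-23 + (111/11)*296) + (47451/12163 + 35084/(-19781))) = 1/((-23 + 32856/11) + (47451*(1/12163) + 35084*(-1/19781))) = 1/(32603/11 + (47451/12163 - 35084/19781)) = 1/(32603/11 + 511901539/240596303) = 1/(7849792183638/2646559333) = 2646559333/7849792183638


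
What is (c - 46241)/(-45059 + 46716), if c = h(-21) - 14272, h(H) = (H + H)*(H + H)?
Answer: -58749/1657 ≈ -35.455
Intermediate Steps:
h(H) = 4*H² (h(H) = (2*H)*(2*H) = 4*H²)
c = -12508 (c = 4*(-21)² - 14272 = 4*441 - 14272 = 1764 - 14272 = -12508)
(c - 46241)/(-45059 + 46716) = (-12508 - 46241)/(-45059 + 46716) = -58749/1657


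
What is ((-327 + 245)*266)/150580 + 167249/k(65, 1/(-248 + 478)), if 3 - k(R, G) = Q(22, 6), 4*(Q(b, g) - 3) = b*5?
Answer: -503699085/82819 ≈ -6081.9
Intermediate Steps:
Q(b, g) = 3 + 5*b/4 (Q(b, g) = 3 + (b*5)/4 = 3 + (5*b)/4 = 3 + 5*b/4)
k(R, G) = -55/2 (k(R, G) = 3 - (3 + (5/4)*22) = 3 - (3 + 55/2) = 3 - 1*61/2 = 3 - 61/2 = -55/2)
((-327 + 245)*266)/150580 + 167249/k(65, 1/(-248 + 478)) = ((-327 + 245)*266)/150580 + 167249/(-55/2) = -82*266*(1/150580) + 167249*(-2/55) = -21812*1/150580 - 334498/55 = -5453/37645 - 334498/55 = -503699085/82819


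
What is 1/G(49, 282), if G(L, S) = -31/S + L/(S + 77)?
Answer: 101238/2689 ≈ 37.649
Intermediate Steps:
G(L, S) = -31/S + L/(77 + S)
1/G(49, 282) = 1/((-2387 - 31*282 + 49*282)/(282*(77 + 282))) = 1/((1/282)*(-2387 - 8742 + 13818)/359) = 1/((1/282)*(1/359)*2689) = 1/(2689/101238) = 101238/2689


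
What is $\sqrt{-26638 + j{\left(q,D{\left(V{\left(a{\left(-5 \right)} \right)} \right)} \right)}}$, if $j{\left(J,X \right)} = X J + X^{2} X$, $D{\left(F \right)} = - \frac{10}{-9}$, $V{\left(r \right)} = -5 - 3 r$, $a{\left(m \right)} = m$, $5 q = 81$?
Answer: $\frac{14 i \sqrt{99005}}{27} \approx 163.15 i$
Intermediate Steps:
$q = \frac{81}{5}$ ($q = \frac{1}{5} \cdot 81 = \frac{81}{5} \approx 16.2$)
$D{\left(F \right)} = \frac{10}{9}$ ($D{\left(F \right)} = \left(-10\right) \left(- \frac{1}{9}\right) = \frac{10}{9}$)
$j{\left(J,X \right)} = X^{3} + J X$ ($j{\left(J,X \right)} = J X + X^{3} = X^{3} + J X$)
$\sqrt{-26638 + j{\left(q,D{\left(V{\left(a{\left(-5 \right)} \right)} \right)} \right)}} = \sqrt{-26638 + \frac{10 \left(\frac{81}{5} + \left(\frac{10}{9}\right)^{2}\right)}{9}} = \sqrt{-26638 + \frac{10 \left(\frac{81}{5} + \frac{100}{81}\right)}{9}} = \sqrt{-26638 + \frac{10}{9} \cdot \frac{7061}{405}} = \sqrt{-26638 + \frac{14122}{729}} = \sqrt{- \frac{19404980}{729}} = \frac{14 i \sqrt{99005}}{27}$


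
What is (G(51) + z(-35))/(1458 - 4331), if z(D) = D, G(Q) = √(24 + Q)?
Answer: 35/2873 - 5*√3/2873 ≈ 0.0091680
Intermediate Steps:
(G(51) + z(-35))/(1458 - 4331) = (√(24 + 51) - 35)/(1458 - 4331) = (√75 - 35)/(-2873) = (5*√3 - 35)*(-1/2873) = (-35 + 5*√3)*(-1/2873) = 35/2873 - 5*√3/2873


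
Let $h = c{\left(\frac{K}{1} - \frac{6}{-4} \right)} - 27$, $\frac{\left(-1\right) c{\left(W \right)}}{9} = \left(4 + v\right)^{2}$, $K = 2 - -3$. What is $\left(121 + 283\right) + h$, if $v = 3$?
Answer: $-64$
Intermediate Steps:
$K = 5$ ($K = 2 + 3 = 5$)
$c{\left(W \right)} = -441$ ($c{\left(W \right)} = - 9 \left(4 + 3\right)^{2} = - 9 \cdot 7^{2} = \left(-9\right) 49 = -441$)
$h = -468$ ($h = -441 - 27 = -468$)
$\left(121 + 283\right) + h = \left(121 + 283\right) - 468 = 404 - 468 = -64$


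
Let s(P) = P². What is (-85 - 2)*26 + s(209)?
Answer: 41419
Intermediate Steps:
(-85 - 2)*26 + s(209) = (-85 - 2)*26 + 209² = -87*26 + 43681 = -2262 + 43681 = 41419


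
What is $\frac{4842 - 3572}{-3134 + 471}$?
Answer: $- \frac{1270}{2663} \approx -0.47691$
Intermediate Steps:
$\frac{4842 - 3572}{-3134 + 471} = \frac{1270}{-2663} = 1270 \left(- \frac{1}{2663}\right) = - \frac{1270}{2663}$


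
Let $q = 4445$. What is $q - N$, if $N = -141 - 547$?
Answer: $5133$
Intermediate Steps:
$N = -688$ ($N = -141 - 547 = -688$)
$q - N = 4445 - -688 = 4445 + 688 = 5133$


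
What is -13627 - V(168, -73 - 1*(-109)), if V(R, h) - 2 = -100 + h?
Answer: -13565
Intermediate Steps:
V(R, h) = -98 + h (V(R, h) = 2 + (-100 + h) = -98 + h)
-13627 - V(168, -73 - 1*(-109)) = -13627 - (-98 + (-73 - 1*(-109))) = -13627 - (-98 + (-73 + 109)) = -13627 - (-98 + 36) = -13627 - 1*(-62) = -13627 + 62 = -13565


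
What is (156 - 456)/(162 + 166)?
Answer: -75/82 ≈ -0.91463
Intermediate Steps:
(156 - 456)/(162 + 166) = -300/328 = -300*1/328 = -75/82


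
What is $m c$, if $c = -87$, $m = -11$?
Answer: $957$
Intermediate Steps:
$m c = \left(-11\right) \left(-87\right) = 957$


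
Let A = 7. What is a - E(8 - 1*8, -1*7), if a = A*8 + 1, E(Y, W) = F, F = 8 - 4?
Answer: 53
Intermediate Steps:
F = 4
E(Y, W) = 4
a = 57 (a = 7*8 + 1 = 56 + 1 = 57)
a - E(8 - 1*8, -1*7) = 57 - 1*4 = 57 - 4 = 53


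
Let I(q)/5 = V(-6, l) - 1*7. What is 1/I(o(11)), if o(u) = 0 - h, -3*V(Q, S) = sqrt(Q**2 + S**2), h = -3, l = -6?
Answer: -7/205 + 2*sqrt(2)/205 ≈ -0.020349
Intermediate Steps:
V(Q, S) = -sqrt(Q**2 + S**2)/3
o(u) = 3 (o(u) = 0 - 1*(-3) = 0 + 3 = 3)
I(q) = -35 - 10*sqrt(2) (I(q) = 5*(-sqrt((-6)**2 + (-6)**2)/3 - 1*7) = 5*(-sqrt(36 + 36)/3 - 7) = 5*(-2*sqrt(2) - 7) = 5*(-7 - 2*sqrt(2)) = -35 - 10*sqrt(2))
1/I(o(11)) = 1/(-35 - 10*sqrt(2))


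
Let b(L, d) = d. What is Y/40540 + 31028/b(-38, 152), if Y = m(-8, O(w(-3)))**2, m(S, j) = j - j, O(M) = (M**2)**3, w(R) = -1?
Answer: 7757/38 ≈ 204.13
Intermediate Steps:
O(M) = M**6
m(S, j) = 0
Y = 0 (Y = 0**2 = 0)
Y/40540 + 31028/b(-38, 152) = 0/40540 + 31028/152 = 0*(1/40540) + 31028*(1/152) = 0 + 7757/38 = 7757/38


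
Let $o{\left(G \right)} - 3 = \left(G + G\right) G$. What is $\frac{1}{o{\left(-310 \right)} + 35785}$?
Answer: $\frac{1}{227988} \approx 4.3862 \cdot 10^{-6}$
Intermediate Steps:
$o{\left(G \right)} = 3 + 2 G^{2}$ ($o{\left(G \right)} = 3 + \left(G + G\right) G = 3 + 2 G G = 3 + 2 G^{2}$)
$\frac{1}{o{\left(-310 \right)} + 35785} = \frac{1}{\left(3 + 2 \left(-310\right)^{2}\right) + 35785} = \frac{1}{\left(3 + 2 \cdot 96100\right) + 35785} = \frac{1}{\left(3 + 192200\right) + 35785} = \frac{1}{192203 + 35785} = \frac{1}{227988}$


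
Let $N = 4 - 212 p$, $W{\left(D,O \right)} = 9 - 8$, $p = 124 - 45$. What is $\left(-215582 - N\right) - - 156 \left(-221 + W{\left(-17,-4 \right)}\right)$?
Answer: $-233158$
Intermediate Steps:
$p = 79$
$W{\left(D,O \right)} = 1$
$N = -16744$ ($N = 4 - 16748 = -16744$)
$\left(-215582 - N\right) - - 156 \left(-221 + W{\left(-17,-4 \right)}\right) = \left(-215582 - -16744\right) - - 156 \left(-221 + 1\right) = \left(-215582 + 16744\right) - \left(-156\right) \left(-220\right) = -198838 - 34320 = -233158$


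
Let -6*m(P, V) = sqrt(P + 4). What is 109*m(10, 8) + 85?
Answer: 85 - 109*sqrt(14)/6 ≈ 17.027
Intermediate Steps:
m(P, V) = -sqrt(4 + P)/6 (m(P, V) = -sqrt(P + 4)/6 = -sqrt(4 + P)/6)
109*m(10, 8) + 85 = 109*(-sqrt(4 + 10)/6) + 85 = 109*(-sqrt(14)/6) + 85 = -109*sqrt(14)/6 + 85 = 85 - 109*sqrt(14)/6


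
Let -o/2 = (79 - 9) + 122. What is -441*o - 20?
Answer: 169324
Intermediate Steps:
o = -384 (o = -2*((79 - 9) + 122) = -2*(70 + 122) = -2*192 = -384)
-441*o - 20 = -441*(-384) - 20 = 169344 - 20 = 169324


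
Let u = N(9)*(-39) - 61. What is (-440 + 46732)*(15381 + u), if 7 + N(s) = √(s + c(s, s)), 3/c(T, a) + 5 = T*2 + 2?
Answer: 721831156 - 1805388*√230/5 ≈ 7.1636e+8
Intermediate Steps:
c(T, a) = 3/(-3 + 2*T) (c(T, a) = 3/(-5 + (T*2 + 2)) = 3/(-5 + (2*T + 2)) = 3/(-5 + (2 + 2*T)) = 3/(-3 + 2*T))
N(s) = -7 + √(s + 3/(-3 + 2*s))
u = 212 - 39*√230/5 (u = (-7 + √((3 + 9*(-3 + 2*9))/(-3 + 2*9)))*(-39) - 61 = (-7 + √((3 + 9*(-3 + 18))/(-3 + 18)))*(-39) - 61 = (-7 + √((3 + 9*15)/15))*(-39) - 61 = (-7 + √((3 + 135)/15))*(-39) - 61 = (-7 + √((1/15)*138))*(-39) - 61 = (-7 + √(46/5))*(-39) - 61 = (-7 + √230/5)*(-39) - 61 = (273 - 39*√230/5) - 61 = 212 - 39*√230/5 ≈ 93.707)
(-440 + 46732)*(15381 + u) = (-440 + 46732)*(15381 + (212 - 39*√230/5)) = 46292*(15593 - 39*√230/5) = 721831156 - 1805388*√230/5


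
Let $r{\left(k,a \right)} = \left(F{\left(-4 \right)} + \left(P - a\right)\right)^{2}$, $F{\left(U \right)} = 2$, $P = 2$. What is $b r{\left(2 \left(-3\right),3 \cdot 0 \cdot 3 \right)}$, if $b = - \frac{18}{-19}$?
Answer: $\frac{288}{19} \approx 15.158$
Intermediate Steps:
$b = \frac{18}{19}$ ($b = \left(-18\right) \left(- \frac{1}{19}\right) = \frac{18}{19} \approx 0.94737$)
$r{\left(k,a \right)} = \left(4 - a\right)^{2}$ ($r{\left(k,a \right)} = \left(2 - \left(-2 + a\right)\right)^{2} = \left(4 - a\right)^{2}$)
$b r{\left(2 \left(-3\right),3 \cdot 0 \cdot 3 \right)} = \frac{18 \left(4 - 3 \cdot 0 \cdot 3\right)^{2}}{19} = \frac{18 \left(4 - 0 \cdot 3\right)^{2}}{19} = \frac{18 \left(4 - 0\right)^{2}}{19} = \frac{18 \left(4 + 0\right)^{2}}{19} = \frac{18 \cdot 4^{2}}{19} = \frac{18}{19} \cdot 16 = \frac{288}{19}$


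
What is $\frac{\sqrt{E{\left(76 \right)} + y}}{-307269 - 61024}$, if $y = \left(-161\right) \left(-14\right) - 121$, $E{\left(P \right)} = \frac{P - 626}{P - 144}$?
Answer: $- \frac{\sqrt{2475098}}{12521962} \approx -0.00012564$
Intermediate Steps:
$E{\left(P \right)} = \frac{-626 + P}{-144 + P}$
$y = 2133$ ($y = 2254 - 121 = 2133$)
$\frac{\sqrt{E{\left(76 \right)} + y}}{-307269 - 61024} = \frac{\sqrt{\frac{-626 + 76}{-144 + 76} + 2133}}{-307269 - 61024} = \frac{\sqrt{\frac{1}{-68} \left(-550\right) + 2133}}{-368293} = \sqrt{\left(- \frac{1}{68}\right) \left(-550\right) + 2133} \left(- \frac{1}{368293}\right) = \sqrt{\frac{275}{34} + 2133} \left(- \frac{1}{368293}\right) = \sqrt{\frac{72797}{34}} \left(- \frac{1}{368293}\right) = \frac{\sqrt{2475098}}{34} \left(- \frac{1}{368293}\right) = - \frac{\sqrt{2475098}}{12521962}$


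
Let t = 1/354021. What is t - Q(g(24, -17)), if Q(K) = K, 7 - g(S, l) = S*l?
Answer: -146918714/354021 ≈ -415.00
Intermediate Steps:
g(S, l) = 7 - S*l
t = 1/354021 ≈ 2.8247e-6
t - Q(g(24, -17)) = 1/354021 - (7 - 1*24*(-17)) = 1/354021 - (7 + 408) = 1/354021 - 1*415 = 1/354021 - 415 = -146918714/354021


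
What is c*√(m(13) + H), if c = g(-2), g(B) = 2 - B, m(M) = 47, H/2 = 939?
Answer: 20*√77 ≈ 175.50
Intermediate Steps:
H = 1878 (H = 2*939 = 1878)
c = 4 (c = 2 - 1*(-2) = 2 + 2 = 4)
c*√(m(13) + H) = 4*√(47 + 1878) = 4*√1925 = 4*(5*√77) = 20*√77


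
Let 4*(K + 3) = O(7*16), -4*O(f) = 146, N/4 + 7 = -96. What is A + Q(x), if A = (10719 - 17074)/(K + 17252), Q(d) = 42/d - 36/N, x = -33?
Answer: -7833127/5040717 ≈ -1.5540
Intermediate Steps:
N = -412 (N = -28 + 4*(-96) = -28 - 384 = -412)
O(f) = -73/2 (O(f) = -1/4*146 = -73/2)
K = -97/8 (K = -3 + (1/4)*(-73/2) = -3 - 73/8 = -97/8 ≈ -12.125)
Q(d) = 9/103 + 42/d (Q(d) = 42/d - 36/(-412) = 42/d - 36*(-1/412) = 42/d + 9/103 = 9/103 + 42/d)
A = -1640/4449 (A = (10719 - 17074)/(-97/8 + 17252) = -6355/137919/8 = -6355*8/137919 = -1640/4449 ≈ -0.36862)
A + Q(x) = -1640/4449 + (9/103 + 42/(-33)) = -1640/4449 + (9/103 + 42*(-1/33)) = -1640/4449 + (9/103 - 14/11) = -1640/4449 - 1343/1133 = -7833127/5040717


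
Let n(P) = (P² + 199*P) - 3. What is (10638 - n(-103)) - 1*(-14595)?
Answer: 35124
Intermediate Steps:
n(P) = -3 + P² + 199*P
(10638 - n(-103)) - 1*(-14595) = (10638 - (-3 + (-103)² + 199*(-103))) - 1*(-14595) = (10638 - (-3 + 10609 - 20497)) + 14595 = (10638 - 1*(-9891)) + 14595 = (10638 + 9891) + 14595 = 20529 + 14595 = 35124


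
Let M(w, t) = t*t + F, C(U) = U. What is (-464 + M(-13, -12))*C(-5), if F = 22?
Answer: 1490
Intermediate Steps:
M(w, t) = 22 + t² (M(w, t) = t*t + 22 = t² + 22 = 22 + t²)
(-464 + M(-13, -12))*C(-5) = (-464 + (22 + (-12)²))*(-5) = (-464 + (22 + 144))*(-5) = (-464 + 166)*(-5) = -298*(-5) = 1490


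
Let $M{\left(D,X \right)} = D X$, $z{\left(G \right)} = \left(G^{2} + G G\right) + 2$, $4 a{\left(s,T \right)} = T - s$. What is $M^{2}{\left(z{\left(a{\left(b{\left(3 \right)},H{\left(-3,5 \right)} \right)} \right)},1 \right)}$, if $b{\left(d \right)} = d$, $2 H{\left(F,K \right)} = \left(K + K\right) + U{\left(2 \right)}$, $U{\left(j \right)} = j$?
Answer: $\frac{625}{64} \approx 9.7656$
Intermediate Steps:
$H{\left(F,K \right)} = 1 + K$ ($H{\left(F,K \right)} = \frac{\left(K + K\right) + 2}{2} = \frac{2 K + 2}{2} = \frac{2 + 2 K}{2} = 1 + K$)
$a{\left(s,T \right)} = - \frac{s}{4} + \frac{T}{4}$ ($a{\left(s,T \right)} = \frac{T - s}{4} = - \frac{s}{4} + \frac{T}{4}$)
$z{\left(G \right)} = 2 + 2 G^{2}$ ($z{\left(G \right)} = \left(G^{2} + G^{2}\right) + 2 = 2 G^{2} + 2 = 2 + 2 G^{2}$)
$M^{2}{\left(z{\left(a{\left(b{\left(3 \right)},H{\left(-3,5 \right)} \right)} \right)},1 \right)} = \left(\left(2 + 2 \left(\left(- \frac{1}{4}\right) 3 + \frac{1 + 5}{4}\right)^{2}\right) 1\right)^{2} = \left(\left(2 + 2 \left(- \frac{3}{4} + \frac{1}{4} \cdot 6\right)^{2}\right) 1\right)^{2} = \left(\left(2 + 2 \left(- \frac{3}{4} + \frac{3}{2}\right)^{2}\right) 1\right)^{2} = \left(\left(2 + 2 \left(\frac{3}{4}\right)^{2}\right) 1\right)^{2} = \left(\left(2 + 2 \cdot \frac{9}{16}\right) 1\right)^{2} = \left(\left(2 + \frac{9}{8}\right) 1\right)^{2} = \left(\frac{25}{8} \cdot 1\right)^{2} = \left(\frac{25}{8}\right)^{2} = \frac{625}{64}$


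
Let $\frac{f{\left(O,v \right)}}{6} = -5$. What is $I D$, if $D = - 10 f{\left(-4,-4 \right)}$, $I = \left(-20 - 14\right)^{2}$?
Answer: $346800$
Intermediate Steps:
$f{\left(O,v \right)} = -30$ ($f{\left(O,v \right)} = 6 \left(-5\right) = -30$)
$I = 1156$ ($I = \left(-34\right)^{2} = 1156$)
$D = 300$ ($D = \left(-10\right) \left(-30\right) = 300$)
$I D = 1156 \cdot 300 = 346800$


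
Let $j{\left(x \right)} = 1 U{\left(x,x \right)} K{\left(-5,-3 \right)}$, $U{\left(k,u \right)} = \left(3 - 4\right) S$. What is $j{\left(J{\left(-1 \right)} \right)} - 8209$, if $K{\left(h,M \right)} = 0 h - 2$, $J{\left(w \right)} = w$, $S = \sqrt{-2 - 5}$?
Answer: $-8209 + 2 i \sqrt{7} \approx -8209.0 + 5.2915 i$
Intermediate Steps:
$S = i \sqrt{7}$ ($S = \sqrt{-7} = i \sqrt{7} \approx 2.6458 i$)
$U{\left(k,u \right)} = - i \sqrt{7}$ ($U{\left(k,u \right)} = \left(3 - 4\right) i \sqrt{7} = - i \sqrt{7}$)
$K{\left(h,M \right)} = -2$ ($K{\left(h,M \right)} = 0 - 2 = -2$)
$j{\left(x \right)} = 2 i \sqrt{7}$ ($j{\left(x \right)} = 1 \left(- i \sqrt{7}\right) \left(-2\right) = - i \sqrt{7} \left(-2\right) = 2 i \sqrt{7}$)
$j{\left(J{\left(-1 \right)} \right)} - 8209 = 2 i \sqrt{7} - 8209 = -8209 + 2 i \sqrt{7}$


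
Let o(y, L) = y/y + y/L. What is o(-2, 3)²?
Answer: ⅑ ≈ 0.11111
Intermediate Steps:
o(y, L) = 1 + y/L
o(-2, 3)² = ((3 - 2)/3)² = ((⅓)*1)² = (⅓)² = ⅑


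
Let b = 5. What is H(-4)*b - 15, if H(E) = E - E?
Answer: -15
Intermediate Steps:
H(E) = 0
H(-4)*b - 15 = 0*5 - 15 = 0 - 15 = -15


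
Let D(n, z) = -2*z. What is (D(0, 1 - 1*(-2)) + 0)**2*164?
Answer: 5904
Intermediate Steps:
(D(0, 1 - 1*(-2)) + 0)**2*164 = (-2*(1 - 1*(-2)) + 0)**2*164 = (-2*(1 + 2) + 0)**2*164 = (-2*3 + 0)**2*164 = (-6 + 0)**2*164 = (-6)**2*164 = 36*164 = 5904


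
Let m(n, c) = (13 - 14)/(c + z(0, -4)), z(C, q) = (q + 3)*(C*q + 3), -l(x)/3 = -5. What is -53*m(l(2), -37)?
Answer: -53/40 ≈ -1.3250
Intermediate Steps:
l(x) = 15 (l(x) = -3*(-5) = 15)
z(C, q) = (3 + q)*(3 + C*q)
m(n, c) = -1/(-3 + c) (m(n, c) = (13 - 14)/(c + (9 + 3*(-4) + 0*(-4)² + 3*0*(-4))) = -1/(c + (9 - 12 + 0*16 + 0)) = -1/(c + (9 - 12 + 0 + 0)) = -1/(c - 3) = -1/(-3 + c))
-53*m(l(2), -37) = -(-53)/(-3 - 37) = -(-53)/(-40) = -(-53)*(-1)/40 = -53*1/40 = -53/40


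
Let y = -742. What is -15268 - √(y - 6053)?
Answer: -15268 - 3*I*√755 ≈ -15268.0 - 82.432*I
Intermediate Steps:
-15268 - √(y - 6053) = -15268 - √(-742 - 6053) = -15268 - √(-6795) = -15268 - 3*I*√755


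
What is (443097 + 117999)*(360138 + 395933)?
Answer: 424228413816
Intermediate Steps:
(443097 + 117999)*(360138 + 395933) = 561096*756071 = 424228413816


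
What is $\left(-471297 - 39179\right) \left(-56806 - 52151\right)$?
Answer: $55619933532$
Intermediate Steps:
$\left(-471297 - 39179\right) \left(-56806 - 52151\right) = \left(-510476\right) \left(-108957\right) = 55619933532$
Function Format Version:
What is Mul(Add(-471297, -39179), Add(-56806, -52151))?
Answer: 55619933532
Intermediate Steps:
Mul(Add(-471297, -39179), Add(-56806, -52151)) = Mul(-510476, -108957) = 55619933532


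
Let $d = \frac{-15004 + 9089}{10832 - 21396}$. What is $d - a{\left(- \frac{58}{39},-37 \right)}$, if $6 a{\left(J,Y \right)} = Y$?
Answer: $\frac{213179}{31692} \approx 6.7266$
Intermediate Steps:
$a{\left(J,Y \right)} = \frac{Y}{6}$
$d = \frac{5915}{10564}$ ($d = - \frac{5915}{-10564} = \left(-5915\right) \left(- \frac{1}{10564}\right) = \frac{5915}{10564} \approx 0.55992$)
$d - a{\left(- \frac{58}{39},-37 \right)} = \frac{5915}{10564} - \frac{1}{6} \left(-37\right) = \frac{5915}{10564} - - \frac{37}{6} = \frac{5915}{10564} + \frac{37}{6} = \frac{213179}{31692}$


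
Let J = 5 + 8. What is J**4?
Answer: 28561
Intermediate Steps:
J = 13
J**4 = 13**4 = 28561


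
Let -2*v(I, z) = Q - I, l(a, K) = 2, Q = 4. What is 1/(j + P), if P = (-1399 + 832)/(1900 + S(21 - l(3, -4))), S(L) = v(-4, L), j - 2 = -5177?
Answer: -632/3270789 ≈ -0.00019323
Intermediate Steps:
j = -5175 (j = 2 - 5177 = -5175)
v(I, z) = -2 + I/2 (v(I, z) = -(4 - I)/2 = -2 + I/2)
S(L) = -4 (S(L) = -2 + (½)*(-4) = -2 - 2 = -4)
P = -189/632 (P = (-1399 + 832)/(1900 - 4) = -567/1896 = -567*1/1896 = -189/632 ≈ -0.29905)
1/(j + P) = 1/(-5175 - 189/632) = 1/(-3270789/632) = -632/3270789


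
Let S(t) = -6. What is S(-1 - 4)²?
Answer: 36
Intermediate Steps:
S(-1 - 4)² = (-6)² = 36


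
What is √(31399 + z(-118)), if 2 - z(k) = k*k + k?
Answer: 3*√1955 ≈ 132.65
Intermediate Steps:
z(k) = 2 - k - k² (z(k) = 2 - (k*k + k) = 2 - (k² + k) = 2 - (k + k²) = 2 + (-k - k²) = 2 - k - k²)
√(31399 + z(-118)) = √(31399 + (2 - 1*(-118) - 1*(-118)²)) = √(31399 + (2 + 118 - 1*13924)) = √(31399 + (2 + 118 - 13924)) = √(31399 - 13804) = √17595 = 3*√1955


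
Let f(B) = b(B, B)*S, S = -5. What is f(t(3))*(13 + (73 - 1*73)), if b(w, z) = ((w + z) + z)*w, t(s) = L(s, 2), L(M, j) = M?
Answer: -1755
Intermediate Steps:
t(s) = s
b(w, z) = w*(w + 2*z) (b(w, z) = (w + 2*z)*w = w*(w + 2*z))
f(B) = -15*B² (f(B) = (B*(B + 2*B))*(-5) = (B*(3*B))*(-5) = (3*B²)*(-5) = -15*B²)
f(t(3))*(13 + (73 - 1*73)) = (-15*3²)*(13 + (73 - 1*73)) = (-15*9)*(13 + (73 - 73)) = -135*(13 + 0) = -135*13 = -1755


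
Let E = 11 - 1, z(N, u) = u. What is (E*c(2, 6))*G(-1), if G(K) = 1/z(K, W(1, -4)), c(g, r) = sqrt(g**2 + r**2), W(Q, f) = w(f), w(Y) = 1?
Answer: 20*sqrt(10) ≈ 63.246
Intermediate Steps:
W(Q, f) = 1
E = 10
G(K) = 1 (G(K) = 1/1 = 1)
(E*c(2, 6))*G(-1) = (10*sqrt(2**2 + 6**2))*1 = (10*sqrt(4 + 36))*1 = (10*sqrt(40))*1 = (10*(2*sqrt(10)))*1 = (20*sqrt(10))*1 = 20*sqrt(10)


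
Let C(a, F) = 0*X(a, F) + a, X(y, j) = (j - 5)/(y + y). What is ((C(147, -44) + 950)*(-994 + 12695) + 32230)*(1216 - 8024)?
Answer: -87606889416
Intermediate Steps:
X(y, j) = (-5 + j)/(2*y) (X(y, j) = (-5 + j)/((2*y)) = (-5 + j)*(1/(2*y)) = (-5 + j)/(2*y))
C(a, F) = a (C(a, F) = 0*((-5 + F)/(2*a)) + a = 0 + a = a)
((C(147, -44) + 950)*(-994 + 12695) + 32230)*(1216 - 8024) = ((147 + 950)*(-994 + 12695) + 32230)*(1216 - 8024) = (1097*11701 + 32230)*(-6808) = (12835997 + 32230)*(-6808) = 12868227*(-6808) = -87606889416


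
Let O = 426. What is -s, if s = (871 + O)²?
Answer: -1682209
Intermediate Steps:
s = 1682209 (s = (871 + 426)² = 1297² = 1682209)
-s = -1*1682209 = -1682209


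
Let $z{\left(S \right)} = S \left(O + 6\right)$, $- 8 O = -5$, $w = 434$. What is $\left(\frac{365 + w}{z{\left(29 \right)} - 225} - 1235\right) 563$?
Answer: $- \frac{186463911}{263} \approx -7.0899 \cdot 10^{5}$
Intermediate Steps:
$O = \frac{5}{8}$ ($O = \left(- \frac{1}{8}\right) \left(-5\right) = \frac{5}{8} \approx 0.625$)
$z{\left(S \right)} = \frac{53 S}{8}$ ($z{\left(S \right)} = S \left(\frac{5}{8} + 6\right) = S \frac{53}{8} = \frac{53 S}{8}$)
$\left(\frac{365 + w}{z{\left(29 \right)} - 225} - 1235\right) 563 = \left(\frac{365 + 434}{\frac{53}{8} \cdot 29 - 225} - 1235\right) 563 = \left(\frac{799}{\frac{1537}{8} - 225} - 1235\right) 563 = \left(\frac{799}{- \frac{263}{8}} - 1235\right) 563 = \left(799 \left(- \frac{8}{263}\right) - 1235\right) 563 = \left(- \frac{6392}{263} - 1235\right) 563 = \left(- \frac{331197}{263}\right) 563 = - \frac{186463911}{263}$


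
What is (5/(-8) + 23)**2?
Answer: 32041/64 ≈ 500.64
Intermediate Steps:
(5/(-8) + 23)**2 = (5*(-1/8) + 23)**2 = (-5/8 + 23)**2 = (179/8)**2 = 32041/64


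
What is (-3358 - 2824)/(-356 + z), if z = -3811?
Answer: 6182/4167 ≈ 1.4836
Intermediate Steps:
(-3358 - 2824)/(-356 + z) = (-3358 - 2824)/(-356 - 3811) = -6182/(-4167) = -6182*(-1/4167) = 6182/4167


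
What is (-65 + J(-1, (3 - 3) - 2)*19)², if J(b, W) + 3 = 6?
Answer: 64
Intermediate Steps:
J(b, W) = 3 (J(b, W) = -3 + 6 = 3)
(-65 + J(-1, (3 - 3) - 2)*19)² = (-65 + 3*19)² = (-65 + 57)² = (-8)² = 64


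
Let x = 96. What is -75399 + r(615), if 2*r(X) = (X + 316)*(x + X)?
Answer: 511143/2 ≈ 2.5557e+5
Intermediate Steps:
r(X) = (96 + X)*(316 + X)/2 (r(X) = ((X + 316)*(96 + X))/2 = ((316 + X)*(96 + X))/2 = ((96 + X)*(316 + X))/2 = (96 + X)*(316 + X)/2)
-75399 + r(615) = -75399 + (15168 + (1/2)*615**2 + 206*615) = -75399 + (15168 + (1/2)*378225 + 126690) = -75399 + (15168 + 378225/2 + 126690) = -75399 + 661941/2 = 511143/2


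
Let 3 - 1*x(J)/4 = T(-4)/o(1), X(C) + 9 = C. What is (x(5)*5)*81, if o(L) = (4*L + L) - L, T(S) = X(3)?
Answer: 7290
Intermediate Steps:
X(C) = -9 + C
T(S) = -6 (T(S) = -9 + 3 = -6)
o(L) = 4*L (o(L) = 5*L - L = 4*L)
x(J) = 18 (x(J) = 12 - (-24)/(4*1) = 12 - (-24)/4 = 12 - 4*(-3/2) = 12 + 6 = 18)
(x(5)*5)*81 = (18*5)*81 = 90*81 = 7290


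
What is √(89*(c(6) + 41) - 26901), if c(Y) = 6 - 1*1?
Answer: I*√22807 ≈ 151.02*I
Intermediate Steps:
c(Y) = 5 (c(Y) = 6 - 1 = 5)
√(89*(c(6) + 41) - 26901) = √(89*(5 + 41) - 26901) = √(89*46 - 26901) = √(4094 - 26901) = √(-22807) = I*√22807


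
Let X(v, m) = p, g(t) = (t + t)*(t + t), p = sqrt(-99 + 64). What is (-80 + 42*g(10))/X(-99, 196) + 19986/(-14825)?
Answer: -19986/14825 - 3344*I*sqrt(35)/7 ≈ -1.3481 - 2826.2*I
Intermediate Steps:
p = I*sqrt(35) (p = sqrt(-35) = I*sqrt(35) ≈ 5.9161*I)
g(t) = 4*t**2 (g(t) = (2*t)*(2*t) = 4*t**2)
X(v, m) = I*sqrt(35)
(-80 + 42*g(10))/X(-99, 196) + 19986/(-14825) = (-80 + 42*(4*10**2))/((I*sqrt(35))) + 19986/(-14825) = (-80 + 42*(4*100))*(-I*sqrt(35)/35) + 19986*(-1/14825) = (-80 + 42*400)*(-I*sqrt(35)/35) - 19986/14825 = (-80 + 16800)*(-I*sqrt(35)/35) - 19986/14825 = 16720*(-I*sqrt(35)/35) - 19986/14825 = -3344*I*sqrt(35)/7 - 19986/14825 = -19986/14825 - 3344*I*sqrt(35)/7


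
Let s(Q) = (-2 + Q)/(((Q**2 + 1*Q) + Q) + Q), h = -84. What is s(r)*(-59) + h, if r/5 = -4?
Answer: -13631/170 ≈ -80.182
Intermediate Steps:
r = -20 (r = 5*(-4) = -20)
s(Q) = (-2 + Q)/(Q**2 + 3*Q) (s(Q) = (-2 + Q)/(((Q**2 + Q) + Q) + Q) = (-2 + Q)/(((Q + Q**2) + Q) + Q) = (-2 + Q)/((Q**2 + 2*Q) + Q) = (-2 + Q)/(Q**2 + 3*Q))
s(r)*(-59) + h = ((-2 - 20)/((-20)*(3 - 20)))*(-59) - 84 = -1/20*(-22)/(-17)*(-59) - 84 = -1/20*(-1/17)*(-22)*(-59) - 84 = -11/170*(-59) - 84 = 649/170 - 84 = -13631/170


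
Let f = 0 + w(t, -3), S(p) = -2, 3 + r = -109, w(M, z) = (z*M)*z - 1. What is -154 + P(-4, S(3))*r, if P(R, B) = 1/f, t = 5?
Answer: -1722/11 ≈ -156.55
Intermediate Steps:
w(M, z) = -1 + M*z² (w(M, z) = (M*z)*z - 1 = M*z² - 1 = -1 + M*z²)
r = -112 (r = -3 - 109 = -112)
f = 44 (f = 0 + (-1 + 5*(-3)²) = 0 + (-1 + 5*9) = 0 + (-1 + 45) = 0 + 44 = 44)
P(R, B) = 1/44
-154 + P(-4, S(3))*r = -154 + (1/44)*(-112) = -154 - 28/11 = -1722/11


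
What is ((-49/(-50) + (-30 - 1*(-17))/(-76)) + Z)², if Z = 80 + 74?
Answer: 86899375369/3610000 ≈ 24072.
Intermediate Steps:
Z = 154
((-49/(-50) + (-30 - 1*(-17))/(-76)) + Z)² = ((-49/(-50) + (-30 - 1*(-17))/(-76)) + 154)² = ((-49*(-1/50) + (-30 + 17)*(-1/76)) + 154)² = ((49/50 - 13*(-1/76)) + 154)² = ((49/50 + 13/76) + 154)² = (2187/1900 + 154)² = (294787/1900)² = 86899375369/3610000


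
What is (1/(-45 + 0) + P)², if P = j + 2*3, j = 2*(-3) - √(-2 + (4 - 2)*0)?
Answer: -4049/2025 + 2*I*√2/45 ≈ -1.9995 + 0.062854*I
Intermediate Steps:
j = -6 - I*√2 (j = -6 - √(-2 + 2*0) = -6 - √(-2 + 0) = -6 - √(-2) = -6 - I*√2 ≈ -6.0 - 1.4142*I)
P = -I*√2 (P = (-6 - I*√2) + 2*3 = (-6 - I*√2) + 6 = -I*√2 ≈ -1.4142*I)
(1/(-45 + 0) + P)² = (1/(-45 + 0) - I*√2)² = (1/(-45) - I*√2)² = (-1/45 - I*√2)²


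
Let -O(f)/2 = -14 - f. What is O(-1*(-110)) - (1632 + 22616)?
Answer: -24000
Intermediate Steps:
O(f) = 28 + 2*f (O(f) = -2*(-14 - f) = 28 + 2*f)
O(-1*(-110)) - (1632 + 22616) = (28 + 2*(-1*(-110))) - (1632 + 22616) = (28 + 2*110) - 1*24248 = (28 + 220) - 24248 = 248 - 24248 = -24000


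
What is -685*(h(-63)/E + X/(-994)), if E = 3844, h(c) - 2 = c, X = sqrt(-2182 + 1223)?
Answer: 41785/3844 + 685*I*sqrt(959)/994 ≈ 10.87 + 21.341*I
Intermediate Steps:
X = I*sqrt(959) (X = sqrt(-959) = I*sqrt(959) ≈ 30.968*I)
h(c) = 2 + c
-685*(h(-63)/E + X/(-994)) = -685*((2 - 63)/3844 + (I*sqrt(959))/(-994)) = -685*(-61*1/3844 + (I*sqrt(959))*(-1/994)) = -685*(-61/3844 - I*sqrt(959)/994) = 41785/3844 + 685*I*sqrt(959)/994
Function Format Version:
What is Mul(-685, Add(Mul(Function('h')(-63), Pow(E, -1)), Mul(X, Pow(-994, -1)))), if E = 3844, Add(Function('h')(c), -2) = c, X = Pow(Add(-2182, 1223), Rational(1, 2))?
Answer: Add(Rational(41785, 3844), Mul(Rational(685, 994), I, Pow(959, Rational(1, 2)))) ≈ Add(10.870, Mul(21.341, I))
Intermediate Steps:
X = Mul(I, Pow(959, Rational(1, 2))) (X = Pow(-959, Rational(1, 2)) = Mul(I, Pow(959, Rational(1, 2))) ≈ Mul(30.968, I))
Function('h')(c) = Add(2, c)
Mul(-685, Add(Mul(Function('h')(-63), Pow(E, -1)), Mul(X, Pow(-994, -1)))) = Mul(-685, Add(Mul(Add(2, -63), Pow(3844, -1)), Mul(Mul(I, Pow(959, Rational(1, 2))), Pow(-994, -1)))) = Mul(-685, Add(Mul(-61, Rational(1, 3844)), Mul(Mul(I, Pow(959, Rational(1, 2))), Rational(-1, 994)))) = Mul(-685, Add(Rational(-61, 3844), Mul(Rational(-1, 994), I, Pow(959, Rational(1, 2))))) = Add(Rational(41785, 3844), Mul(Rational(685, 994), I, Pow(959, Rational(1, 2))))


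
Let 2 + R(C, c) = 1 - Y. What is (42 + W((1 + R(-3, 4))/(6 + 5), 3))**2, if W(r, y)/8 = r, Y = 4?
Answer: 184900/121 ≈ 1528.1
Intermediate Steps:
R(C, c) = -5 (R(C, c) = -2 + (1 - 1*4) = -2 + (1 - 4) = -2 - 3 = -5)
W(r, y) = 8*r
(42 + W((1 + R(-3, 4))/(6 + 5), 3))**2 = (42 + 8*((1 - 5)/(6 + 5)))**2 = (42 + 8*(-4/11))**2 = (42 - 32/11)**2 = (430/11)**2 = 184900/121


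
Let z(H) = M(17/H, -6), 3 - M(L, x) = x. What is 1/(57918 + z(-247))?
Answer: 1/57927 ≈ 1.7263e-5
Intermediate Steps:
M(L, x) = 3 - x
z(H) = 9 (z(H) = 3 - 1*(-6) = 3 + 6 = 9)
1/(57918 + z(-247)) = 1/(57918 + 9) = 1/57927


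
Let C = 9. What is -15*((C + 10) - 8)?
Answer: -165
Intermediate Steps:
-15*((C + 10) - 8) = -15*((9 + 10) - 8) = -15*(19 - 8) = -15*11 = -165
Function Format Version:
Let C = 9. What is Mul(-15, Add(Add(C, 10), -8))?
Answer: -165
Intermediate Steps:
Mul(-15, Add(Add(C, 10), -8)) = Mul(-15, Add(Add(9, 10), -8)) = Mul(-15, Add(19, -8)) = Mul(-15, 11) = -165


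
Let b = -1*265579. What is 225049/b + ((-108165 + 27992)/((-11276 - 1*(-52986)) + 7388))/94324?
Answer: -1042250161333015/1229928152616408 ≈ -0.84741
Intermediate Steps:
b = -265579
225049/b + ((-108165 + 27992)/((-11276 - 1*(-52986)) + 7388))/94324 = 225049/(-265579) + ((-108165 + 27992)/((-11276 - 1*(-52986)) + 7388))/94324 = 225049*(-1/265579) - 80173/((-11276 + 52986) + 7388)*(1/94324) = -225049/265579 - 80173/(41710 + 7388)*(1/94324) = -225049/265579 - 80173/49098*(1/94324) = -225049/265579 - 80173*1/49098*(1/94324) = -225049/265579 - 80173/49098*1/94324 = -225049/265579 - 80173/4631119752 = -1042250161333015/1229928152616408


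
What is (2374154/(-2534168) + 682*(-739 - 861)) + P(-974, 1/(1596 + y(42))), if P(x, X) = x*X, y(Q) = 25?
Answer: -2241265938948433/2053943164 ≈ -1.0912e+6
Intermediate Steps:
P(x, X) = X*x
(2374154/(-2534168) + 682*(-739 - 861)) + P(-974, 1/(1596 + y(42))) = (2374154/(-2534168) + 682*(-739 - 861)) - 974/(1596 + 25) = (2374154*(-1/2534168) + 682*(-1600)) - 974/1621 = (-1187077/1267084 - 1091200) + (1/1621)*(-974) = -1382643247877/1267084 - 974/1621 = -2241265938948433/2053943164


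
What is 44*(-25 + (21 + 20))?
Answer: 704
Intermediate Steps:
44*(-25 + (21 + 20)) = 44*(-25 + 41) = 44*16 = 704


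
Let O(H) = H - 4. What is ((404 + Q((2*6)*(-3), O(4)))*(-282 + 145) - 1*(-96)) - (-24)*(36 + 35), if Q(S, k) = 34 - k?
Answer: -58206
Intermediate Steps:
O(H) = -4 + H
((404 + Q((2*6)*(-3), O(4)))*(-282 + 145) - 1*(-96)) - (-24)*(36 + 35) = ((404 + (34 - (-4 + 4)))*(-282 + 145) - 1*(-96)) - (-24)*(36 + 35) = ((404 + (34 - 1*0))*(-137) + 96) - (-24)*71 = ((404 + (34 + 0))*(-137) + 96) - 1*(-1704) = ((404 + 34)*(-137) + 96) + 1704 = (438*(-137) + 96) + 1704 = (-60006 + 96) + 1704 = -59910 + 1704 = -58206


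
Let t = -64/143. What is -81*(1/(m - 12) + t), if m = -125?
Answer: 721791/19591 ≈ 36.843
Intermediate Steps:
t = -64/143 (t = -64*1/143 = -64/143 ≈ -0.44755)
-81*(1/(m - 12) + t) = -81*(1/(-125 - 12) - 64/143) = -81*(1/(-137) - 64/143) = -81*(-1/137 - 64/143) = -81*(-8911/19591) = 721791/19591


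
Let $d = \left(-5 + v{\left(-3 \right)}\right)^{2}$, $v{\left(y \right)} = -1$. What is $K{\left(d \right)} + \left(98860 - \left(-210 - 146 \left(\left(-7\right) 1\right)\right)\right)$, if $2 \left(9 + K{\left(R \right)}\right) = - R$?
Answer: $98021$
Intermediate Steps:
$d = 36$ ($d = \left(-5 - 1\right)^{2} = \left(-6\right)^{2} = 36$)
$K{\left(R \right)} = -9 - \frac{R}{2}$ ($K{\left(R \right)} = -9 + \frac{\left(-1\right) R}{2} = -9 - \frac{R}{2}$)
$K{\left(d \right)} + \left(98860 - \left(-210 - 146 \left(\left(-7\right) 1\right)\right)\right) = \left(-9 - 18\right) + \left(98860 - \left(-210 - 146 \left(\left(-7\right) 1\right)\right)\right) = \left(-9 - 18\right) + \left(98860 - \left(-210 - -1022\right)\right) = -27 + \left(98860 - \left(-210 + 1022\right)\right) = -27 + \left(98860 - 812\right) = -27 + 98048 = 98021$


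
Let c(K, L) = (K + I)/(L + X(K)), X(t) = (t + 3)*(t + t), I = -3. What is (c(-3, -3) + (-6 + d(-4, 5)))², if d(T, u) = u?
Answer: 1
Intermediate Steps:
X(t) = 2*t*(3 + t) (X(t) = (3 + t)*(2*t) = 2*t*(3 + t))
c(K, L) = (-3 + K)/(L + 2*K*(3 + K)) (c(K, L) = (K - 3)/(L + 2*K*(3 + K)) = (-3 + K)/(L + 2*K*(3 + K)))
(c(-3, -3) + (-6 + d(-4, 5)))² = ((-3 - 3)/(-3 + 2*(-3)*(3 - 3)) + (-6 + 5))² = (-6/(-3 + 2*(-3)*0) - 1)² = (-6/(-3 + 0) - 1)² = (-6/(-3) - 1)² = (-⅓*(-6) - 1)² = (2 - 1)² = 1² = 1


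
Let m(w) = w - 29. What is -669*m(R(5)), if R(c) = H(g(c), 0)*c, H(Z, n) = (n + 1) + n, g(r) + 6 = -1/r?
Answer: 16056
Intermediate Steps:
g(r) = -6 - 1/r
H(Z, n) = 1 + 2*n (H(Z, n) = (1 + n) + n = 1 + 2*n)
R(c) = c (R(c) = (1 + 2*0)*c = (1 + 0)*c = 1*c = c)
m(w) = -29 + w
-669*m(R(5)) = -669*(-29 + 5) = -669*(-24) = 16056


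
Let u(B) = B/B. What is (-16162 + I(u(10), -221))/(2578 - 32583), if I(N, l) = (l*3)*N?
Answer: 3365/6001 ≈ 0.56074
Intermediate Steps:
u(B) = 1
I(N, l) = 3*N*l (I(N, l) = (3*l)*N = 3*N*l)
(-16162 + I(u(10), -221))/(2578 - 32583) = (-16162 + 3*1*(-221))/(2578 - 32583) = (-16162 - 663)/(-30005) = -16825*(-1/30005) = 3365/6001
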